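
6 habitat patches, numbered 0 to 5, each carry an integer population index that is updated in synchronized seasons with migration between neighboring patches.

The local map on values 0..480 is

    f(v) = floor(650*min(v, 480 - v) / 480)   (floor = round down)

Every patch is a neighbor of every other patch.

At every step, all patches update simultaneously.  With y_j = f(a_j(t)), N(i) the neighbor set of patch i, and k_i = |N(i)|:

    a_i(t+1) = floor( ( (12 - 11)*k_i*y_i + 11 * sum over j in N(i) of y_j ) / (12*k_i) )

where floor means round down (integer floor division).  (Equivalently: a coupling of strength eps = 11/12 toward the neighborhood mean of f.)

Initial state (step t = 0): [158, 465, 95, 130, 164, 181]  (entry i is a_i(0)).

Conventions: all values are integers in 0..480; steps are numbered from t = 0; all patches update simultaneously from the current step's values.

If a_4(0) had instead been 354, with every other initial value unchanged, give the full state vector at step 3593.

Answer: [288, 288, 288, 288, 288, 288]
Key observation: The state at step 3, [288, 288, 288, 288, 288, 288], reappears at step 13: the system is in a cycle of period 10 from step 3 on.  Therefore the state at step 3593 equals the state at step 3 + ((3593 - 3) mod 10) = 3, which is [288, 288, 288, 288, 288, 288].

Derivation:
t=0: [158, 465, 95, 130, 354, 181]
t=1: [153, 172, 161, 156, 157, 150]
t=2: [214, 212, 213, 214, 214, 214]
t=3: [288, 288, 288, 288, 288, 288]
t=4: [260, 260, 260, 260, 260, 260]
t=5: [297, 297, 297, 297, 297, 297]
t=6: [247, 247, 247, 247, 247, 247]
t=7: [315, 315, 315, 315, 315, 315]
t=8: [223, 223, 223, 223, 223, 223]
t=9: [301, 301, 301, 301, 301, 301]
t=10: [242, 242, 242, 242, 242, 242]
t=11: [322, 322, 322, 322, 322, 322]
t=12: [213, 213, 213, 213, 213, 213]
t=13: [288, 288, 288, 288, 288, 288]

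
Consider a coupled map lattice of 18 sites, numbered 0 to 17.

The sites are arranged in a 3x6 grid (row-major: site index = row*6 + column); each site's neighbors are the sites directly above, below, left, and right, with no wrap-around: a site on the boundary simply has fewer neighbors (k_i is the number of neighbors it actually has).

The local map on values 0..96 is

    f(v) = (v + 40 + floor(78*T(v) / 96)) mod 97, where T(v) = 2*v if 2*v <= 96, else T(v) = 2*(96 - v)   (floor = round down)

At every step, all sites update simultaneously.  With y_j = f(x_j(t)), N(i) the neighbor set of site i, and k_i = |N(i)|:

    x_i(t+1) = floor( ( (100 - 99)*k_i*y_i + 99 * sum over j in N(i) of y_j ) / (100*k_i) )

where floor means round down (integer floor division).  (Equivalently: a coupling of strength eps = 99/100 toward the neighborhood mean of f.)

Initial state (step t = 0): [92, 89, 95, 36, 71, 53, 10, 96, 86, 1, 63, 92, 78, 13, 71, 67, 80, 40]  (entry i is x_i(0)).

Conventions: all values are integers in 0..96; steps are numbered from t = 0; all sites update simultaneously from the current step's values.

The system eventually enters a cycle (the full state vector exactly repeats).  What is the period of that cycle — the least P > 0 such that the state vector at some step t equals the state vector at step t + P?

Simulating step by step:
t=0: [92, 89, 95, 36, 71, 53, 10, 96, 86, 1, 63, 92, 78, 13, 71, 67, 80, 40]
t=1: [54, 39, 41, 44, 53, 47, 43, 56, 43, 49, 46, 57, 69, 47, 58, 48, 54, 45]
t=2: [50, 59, 52, 60, 62, 64, 61, 55, 60, 61, 65, 63, 60, 60, 63, 65, 64, 63]
t=3: [61, 65, 61, 61, 59, 59, 63, 61, 62, 59, 59, 58, 60, 61, 59, 59, 58, 59]
t=4: [58, 59, 59, 61, 61, 62, 60, 59, 60, 61, 62, 62, 59, 60, 60, 62, 62, 62]
t=5: [61, 62, 61, 60, 60, 60, 61, 61, 61, 60, 60, 60, 61, 61, 60, 60, 60, 60]
t=6: [60, 60, 60, 60, 61, 61, 60, 60, 60, 60, 61, 61, 60, 60, 60, 61, 61, 61]
t=7: [61, 61, 61, 60, 60, 60, 61, 61, 61, 60, 60, 60, 61, 61, 60, 60, 60, 60]
t=8: [60, 60, 60, 60, 61, 61, 60, 60, 60, 60, 61, 61, 60, 60, 60, 61, 61, 61]

Answer: 2
Key observation: The state at step 6, [60, 60, 60, 60, 61, 61, 60, 60, 60, 60, 61, 61, 60, 60, 60, 61, 61, 61], reappears at step 8 — and no state repeats earlier — so the cycle the system enters has period 2.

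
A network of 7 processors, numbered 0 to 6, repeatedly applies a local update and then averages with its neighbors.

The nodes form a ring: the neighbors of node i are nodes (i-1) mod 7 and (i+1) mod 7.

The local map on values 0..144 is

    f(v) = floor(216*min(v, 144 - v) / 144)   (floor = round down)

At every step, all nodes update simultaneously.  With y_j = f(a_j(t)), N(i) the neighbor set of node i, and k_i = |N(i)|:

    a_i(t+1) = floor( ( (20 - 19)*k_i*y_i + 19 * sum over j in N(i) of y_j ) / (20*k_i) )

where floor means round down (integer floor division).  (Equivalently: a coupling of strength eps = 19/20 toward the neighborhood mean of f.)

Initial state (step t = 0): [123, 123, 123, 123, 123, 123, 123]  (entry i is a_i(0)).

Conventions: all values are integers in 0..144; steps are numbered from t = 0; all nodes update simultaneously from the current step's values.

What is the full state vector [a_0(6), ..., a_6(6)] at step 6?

Simulating step by step:
t=0: [123, 123, 123, 123, 123, 123, 123]
t=1: [31, 31, 31, 31, 31, 31, 31]
t=2: [46, 46, 46, 46, 46, 46, 46]
t=3: [69, 69, 69, 69, 69, 69, 69]
t=4: [103, 103, 103, 103, 103, 103, 103]
t=5: [61, 61, 61, 61, 61, 61, 61]
t=6: [91, 91, 91, 91, 91, 91, 91]

Answer: [91, 91, 91, 91, 91, 91, 91]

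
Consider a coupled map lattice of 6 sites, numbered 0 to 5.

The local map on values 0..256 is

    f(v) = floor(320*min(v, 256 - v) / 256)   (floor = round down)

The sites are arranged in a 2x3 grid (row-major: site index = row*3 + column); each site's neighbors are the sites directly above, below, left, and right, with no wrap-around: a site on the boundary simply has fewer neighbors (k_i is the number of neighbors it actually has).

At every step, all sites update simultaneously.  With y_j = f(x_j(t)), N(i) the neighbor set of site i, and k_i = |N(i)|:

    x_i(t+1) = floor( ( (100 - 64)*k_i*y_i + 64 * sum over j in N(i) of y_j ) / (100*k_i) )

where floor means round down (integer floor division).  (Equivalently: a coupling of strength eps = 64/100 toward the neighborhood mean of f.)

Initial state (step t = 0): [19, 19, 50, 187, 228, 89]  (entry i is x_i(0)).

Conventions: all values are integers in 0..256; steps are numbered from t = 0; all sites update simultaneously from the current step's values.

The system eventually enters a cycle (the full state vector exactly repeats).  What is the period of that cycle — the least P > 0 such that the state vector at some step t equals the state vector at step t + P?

Simulating step by step:
t=0: [19, 19, 50, 187, 228, 89]
t=1: [43, 33, 65, 49, 59, 71]
t=2: [51, 58, 70, 62, 66, 80]
t=3: [70, 75, 86, 74, 82, 90]
t=4: [90, 96, 104, 93, 100, 107]
t=5: [115, 121, 127, 117, 123, 129]
t=6: [146, 151, 155, 147, 152, 156]
t=7: [134, 131, 127, 134, 130, 126]
t=8: [153, 155, 157, 153, 155, 157]
t=9: [127, 125, 123, 127, 125, 123]
t=10: [157, 155, 153, 157, 155, 153]
t=11: [123, 125, 127, 123, 125, 127]
t=12: [153, 155, 157, 153, 155, 157]

Answer: 4
Key observation: The state at step 8, [153, 155, 157, 153, 155, 157], reappears at step 12 — and no state repeats earlier — so the cycle the system enters has period 4.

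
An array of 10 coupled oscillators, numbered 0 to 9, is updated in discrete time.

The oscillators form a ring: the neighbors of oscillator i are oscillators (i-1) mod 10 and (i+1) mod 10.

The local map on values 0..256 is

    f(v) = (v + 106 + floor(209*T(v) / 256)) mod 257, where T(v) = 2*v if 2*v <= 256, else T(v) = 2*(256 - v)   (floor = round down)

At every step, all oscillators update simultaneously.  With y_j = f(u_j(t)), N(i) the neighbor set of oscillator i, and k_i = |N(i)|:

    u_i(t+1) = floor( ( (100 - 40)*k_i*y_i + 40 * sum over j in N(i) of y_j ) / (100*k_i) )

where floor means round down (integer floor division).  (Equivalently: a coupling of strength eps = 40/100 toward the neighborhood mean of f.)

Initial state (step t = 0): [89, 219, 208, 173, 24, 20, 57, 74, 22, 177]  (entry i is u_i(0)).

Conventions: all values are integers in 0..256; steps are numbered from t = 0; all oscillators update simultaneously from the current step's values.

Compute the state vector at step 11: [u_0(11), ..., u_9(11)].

Answer: [163, 163, 163, 163, 163, 163, 163, 163, 163, 163]

Derivation:
t=0: [89, 219, 208, 173, 24, 20, 57, 74, 22, 177]
t=1: [106, 120, 138, 155, 164, 179, 193, 109, 137, 141]
t=2: [145, 159, 173, 169, 162, 153, 144, 145, 170, 167]
t=3: [170, 166, 159, 160, 164, 169, 174, 171, 162, 163]
t=4: [160, 161, 164, 164, 162, 159, 157, 158, 162, 162]
t=5: [164, 164, 163, 163, 164, 165, 166, 166, 164, 164]
t=6: [163, 163, 163, 163, 162, 162, 161, 161, 162, 163]
t=7: [163, 163, 163, 163, 163, 164, 164, 164, 164, 163]
t=8: [163, 163, 163, 163, 163, 163, 163, 163, 163, 163]
t=9: [163, 163, 163, 163, 163, 163, 163, 163, 163, 163]
t=10: [163, 163, 163, 163, 163, 163, 163, 163, 163, 163]
t=11: [163, 163, 163, 163, 163, 163, 163, 163, 163, 163]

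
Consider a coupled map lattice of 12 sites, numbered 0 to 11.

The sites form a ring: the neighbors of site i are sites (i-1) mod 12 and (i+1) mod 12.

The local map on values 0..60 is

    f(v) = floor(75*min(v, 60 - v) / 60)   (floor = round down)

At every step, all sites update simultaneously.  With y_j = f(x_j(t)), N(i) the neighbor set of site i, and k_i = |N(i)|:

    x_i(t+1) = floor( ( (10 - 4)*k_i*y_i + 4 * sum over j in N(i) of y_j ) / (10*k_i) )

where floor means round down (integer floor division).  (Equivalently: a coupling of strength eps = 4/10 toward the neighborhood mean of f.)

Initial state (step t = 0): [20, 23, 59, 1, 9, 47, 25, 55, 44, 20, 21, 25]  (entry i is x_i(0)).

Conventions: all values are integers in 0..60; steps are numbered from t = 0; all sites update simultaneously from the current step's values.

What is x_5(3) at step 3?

Answer: x_5(3) = 24

Derivation:
t=0: [20, 23, 59, 1, 9, 47, 25, 55, 44, 20, 21, 25]
t=1: [26, 22, 6, 3, 10, 18, 23, 13, 18, 24, 26, 28]
t=2: [31, 24, 10, 5, 12, 21, 24, 19, 22, 28, 32, 33]
t=3: [34, 27, 14, 9, 15, 24, 27, 25, 27, 33, 34, 34]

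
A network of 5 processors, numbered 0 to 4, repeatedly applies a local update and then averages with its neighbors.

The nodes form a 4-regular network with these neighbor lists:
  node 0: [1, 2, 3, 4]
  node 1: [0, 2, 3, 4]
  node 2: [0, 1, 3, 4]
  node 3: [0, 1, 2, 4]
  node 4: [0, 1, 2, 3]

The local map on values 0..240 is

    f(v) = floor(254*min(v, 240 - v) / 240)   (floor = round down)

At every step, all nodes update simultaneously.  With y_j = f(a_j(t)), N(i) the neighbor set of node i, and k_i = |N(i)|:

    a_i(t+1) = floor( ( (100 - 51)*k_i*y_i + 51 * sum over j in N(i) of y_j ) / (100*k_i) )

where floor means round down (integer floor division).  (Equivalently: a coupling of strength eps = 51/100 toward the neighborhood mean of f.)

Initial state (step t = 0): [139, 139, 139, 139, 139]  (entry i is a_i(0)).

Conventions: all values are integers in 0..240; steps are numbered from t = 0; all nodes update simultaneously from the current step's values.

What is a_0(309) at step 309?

Answer: a_0(309) = 122
Key observation: The state at step 4, [124, 124, 124, 124, 124], reappears at step 6: the system is in a cycle of period 2 from step 4 on.  Therefore the state at step 309 equals the state at step 4 + ((309 - 4) mod 2) = 5, which is [122, 122, 122, 122, 122].

Derivation:
t=0: [139, 139, 139, 139, 139]
t=1: [106, 106, 106, 106, 106]
t=2: [112, 112, 112, 112, 112]
t=3: [118, 118, 118, 118, 118]
t=4: [124, 124, 124, 124, 124]
t=5: [122, 122, 122, 122, 122]
t=6: [124, 124, 124, 124, 124]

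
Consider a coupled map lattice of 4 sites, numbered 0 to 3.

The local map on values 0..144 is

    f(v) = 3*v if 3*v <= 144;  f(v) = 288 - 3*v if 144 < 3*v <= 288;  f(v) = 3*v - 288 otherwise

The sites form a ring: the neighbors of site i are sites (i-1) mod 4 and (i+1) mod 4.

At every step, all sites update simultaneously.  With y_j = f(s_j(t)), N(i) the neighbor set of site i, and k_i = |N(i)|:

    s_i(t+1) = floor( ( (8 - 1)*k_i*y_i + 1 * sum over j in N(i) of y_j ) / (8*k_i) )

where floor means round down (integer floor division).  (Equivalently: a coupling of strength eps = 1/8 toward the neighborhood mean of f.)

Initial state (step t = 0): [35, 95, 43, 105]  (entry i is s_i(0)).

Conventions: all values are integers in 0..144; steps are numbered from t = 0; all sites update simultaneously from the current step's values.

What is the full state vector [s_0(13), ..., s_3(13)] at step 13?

Simulating step by step:
t=0: [35, 95, 43, 105]
t=1: [93, 17, 114, 38]
t=2: [18, 48, 57, 103]
t=3: [57, 136, 112, 29]
t=4: [115, 115, 54, 86]
t=5: [55, 61, 115, 37]
t=6: [121, 103, 63, 108]
t=7: [69, 29, 90, 42]
t=8: [84, 82, 29, 116]
t=9: [37, 44, 82, 60]
t=10: [112, 125, 51, 104]
t=11: [48, 87, 125, 32]
t=12: [133, 38, 83, 98]
t=13: [104, 109, 41, 14]

Answer: [104, 109, 41, 14]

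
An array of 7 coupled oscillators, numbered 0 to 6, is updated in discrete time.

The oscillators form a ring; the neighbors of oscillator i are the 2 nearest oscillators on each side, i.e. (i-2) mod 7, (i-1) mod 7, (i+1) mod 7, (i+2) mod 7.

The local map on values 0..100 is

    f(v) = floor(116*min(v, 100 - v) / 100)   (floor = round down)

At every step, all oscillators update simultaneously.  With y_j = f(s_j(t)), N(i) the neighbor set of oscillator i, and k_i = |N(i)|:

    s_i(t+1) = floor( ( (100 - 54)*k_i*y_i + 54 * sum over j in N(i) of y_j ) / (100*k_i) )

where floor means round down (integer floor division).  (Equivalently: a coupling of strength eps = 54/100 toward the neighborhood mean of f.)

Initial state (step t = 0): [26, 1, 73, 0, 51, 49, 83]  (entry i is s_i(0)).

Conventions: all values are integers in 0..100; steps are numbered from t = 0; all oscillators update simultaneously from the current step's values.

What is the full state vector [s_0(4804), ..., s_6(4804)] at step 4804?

Answer: [52, 52, 52, 52, 52, 52, 52]
Key observation: The state at step 9, [55, 55, 55, 55, 55, 55, 55], reappears at step 11: the system is in a cycle of period 2 from step 9 on.  Therefore the state at step 4804 equals the state at step 9 + ((4804 - 9) mod 2) = 10, which is [52, 52, 52, 52, 52, 52, 52].

Derivation:
t=0: [26, 1, 73, 0, 51, 49, 83]
t=1: [28, 11, 26, 19, 40, 39, 28]
t=2: [30, 21, 28, 28, 38, 38, 32]
t=3: [34, 29, 32, 34, 39, 40, 36]
t=4: [39, 36, 38, 39, 42, 43, 40]
t=5: [45, 43, 44, 45, 46, 47, 45]
t=6: [51, 50, 51, 51, 52, 53, 52]
t=7: [55, 56, 56, 55, 55, 54, 55]
t=8: [51, 51, 51, 51, 52, 52, 52]
t=9: [55, 55, 55, 55, 55, 55, 55]
t=10: [52, 52, 52, 52, 52, 52, 52]
t=11: [55, 55, 55, 55, 55, 55, 55]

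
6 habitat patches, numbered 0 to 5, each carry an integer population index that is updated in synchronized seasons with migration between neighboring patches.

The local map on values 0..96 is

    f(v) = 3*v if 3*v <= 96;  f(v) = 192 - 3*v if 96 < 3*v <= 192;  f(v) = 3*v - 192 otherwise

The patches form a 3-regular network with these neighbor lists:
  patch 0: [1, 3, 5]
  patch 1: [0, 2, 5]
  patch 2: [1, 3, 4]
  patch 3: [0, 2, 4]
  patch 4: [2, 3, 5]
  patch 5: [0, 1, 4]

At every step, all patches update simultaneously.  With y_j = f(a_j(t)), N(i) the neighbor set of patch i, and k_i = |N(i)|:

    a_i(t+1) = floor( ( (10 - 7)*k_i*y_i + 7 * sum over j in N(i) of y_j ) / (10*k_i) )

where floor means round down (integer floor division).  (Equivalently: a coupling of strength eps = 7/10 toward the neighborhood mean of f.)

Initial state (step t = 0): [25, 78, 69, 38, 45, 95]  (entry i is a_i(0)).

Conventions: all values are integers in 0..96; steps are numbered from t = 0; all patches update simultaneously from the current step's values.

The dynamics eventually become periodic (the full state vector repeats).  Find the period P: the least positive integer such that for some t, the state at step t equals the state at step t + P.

Answer: 2
Key observation: The state at step 39, [35, 35, 54, 54, 54, 35], reappears at step 41 — and no state repeats earlier — so the cycle the system enters has period 2.

Derivation:
t=0: [25, 78, 69, 38, 45, 95]
t=1: [72, 55, 45, 57, 60, 68]
t=2: [21, 29, 31, 28, 24, 18]
t=3: [71, 75, 84, 78, 75, 68]
t=4: [26, 31, 43, 39, 36, 23]
t=5: [78, 76, 77, 75, 73, 80]
t=6: [39, 40, 34, 35, 36, 38]
t=7: [77, 78, 83, 84, 84, 77]
t=8: [44, 44, 54, 54, 54, 44]
t=9: [53, 53, 37, 37, 37, 53]
t=10: [44, 44, 69, 69, 69, 44]
t=11: [49, 49, 25, 25, 25, 49]
t=12: [52, 52, 68, 68, 68, 52]
t=13: [30, 30, 17, 17, 17, 30]
t=14: [80, 80, 60, 60, 60, 80]
t=15: [39, 39, 20, 20, 20, 39]
t=16: [71, 71, 63, 63, 63, 71]
t=17: [16, 16, 7, 7, 7, 16]
t=18: [41, 41, 27, 27, 27, 41]
t=19: [71, 71, 78, 78, 78, 71]
t=20: [25, 25, 37, 37, 37, 25]
t=21: [76, 76, 79, 79, 79, 76]
t=22: [38, 38, 42, 42, 42, 38]
t=23: [75, 75, 68, 68, 68, 75]
t=24: [28, 28, 16, 16, 16, 28]
t=25: [75, 75, 56, 56, 56, 75]
t=26: [30, 30, 26, 26, 26, 30]
t=27: [87, 87, 80, 80, 80, 87]
t=28: [64, 64, 52, 52, 52, 64]
t=29: [8, 8, 27, 27, 27, 8]
t=30: [37, 37, 67, 67, 67, 37]
t=31: [64, 64, 25, 25, 25, 64]
t=32: [17, 17, 57, 57, 57, 17]
t=33: [44, 44, 28, 28, 28, 44]
t=34: [65, 65, 78, 78, 78, 65]
t=35: [12, 12, 32, 32, 32, 12]
t=36: [50, 50, 82, 82, 82, 50]
t=37: [44, 44, 51, 51, 51, 44]
t=38: [55, 55, 43, 43, 43, 55]
t=39: [35, 35, 54, 54, 54, 35]
t=40: [73, 73, 43, 43, 43, 73]
t=41: [35, 35, 54, 54, 54, 35]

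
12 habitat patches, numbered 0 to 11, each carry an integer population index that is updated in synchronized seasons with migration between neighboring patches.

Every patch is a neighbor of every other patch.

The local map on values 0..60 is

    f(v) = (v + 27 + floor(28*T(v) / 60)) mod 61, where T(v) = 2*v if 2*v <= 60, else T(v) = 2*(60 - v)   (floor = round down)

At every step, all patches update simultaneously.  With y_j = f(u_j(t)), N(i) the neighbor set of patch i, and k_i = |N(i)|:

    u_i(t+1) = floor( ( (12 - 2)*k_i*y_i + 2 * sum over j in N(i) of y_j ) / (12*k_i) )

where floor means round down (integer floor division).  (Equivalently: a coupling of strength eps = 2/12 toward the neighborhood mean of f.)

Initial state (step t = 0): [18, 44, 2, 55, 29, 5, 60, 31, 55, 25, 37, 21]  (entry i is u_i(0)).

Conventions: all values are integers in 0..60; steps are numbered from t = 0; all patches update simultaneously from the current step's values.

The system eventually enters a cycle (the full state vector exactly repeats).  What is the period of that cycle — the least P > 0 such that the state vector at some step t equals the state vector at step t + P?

Answer: 3
Key observation: The state at step 16, [25, 25, 53, 25, 25, 25, 25, 25, 25, 25, 25, 25], reappears at step 19 — and no state repeats earlier — so the cycle the system enters has period 3.

Derivation:
t=0: [18, 44, 2, 55, 29, 5, 60, 31, 55, 25, 37, 21]
t=1: [3, 23, 28, 24, 21, 33, 25, 23, 24, 15, 23, 8]
t=2: [29, 11, 20, 13, 8, 23, 15, 11, 13, 49, 11, 38]
t=3: [24, 45, 9, 49, 40, 14, 52, 45, 49, 26, 45, 26]
t=4: [14, 25, 40, 25, 24, 48, 25, 25, 25, 17, 25, 17]
t=5: [48, 16, 24, 16, 14, 25, 16, 16, 16, 53, 16, 53]
t=6: [27, 54, 17, 54, 51, 18, 54, 54, 54, 27, 54, 27]
t=7: [19, 24, 52, 24, 24, 4, 24, 24, 24, 19, 24, 19]
t=8: [3, 12, 22, 12, 12, 30, 12, 12, 12, 3, 12, 3]
t=9: [33, 48, 13, 48, 48, 26, 48, 48, 48, 33, 48, 33]
t=10: [24, 25, 47, 25, 25, 17, 25, 25, 25, 24, 25, 24]
t=11: [13, 14, 23, 14, 14, 51, 14, 14, 14, 13, 14, 13]
t=12: [51, 52, 16, 52, 52, 29, 52, 52, 52, 51, 52, 51]
t=13: [25, 25, 51, 25, 25, 22, 25, 25, 25, 25, 25, 25]
t=14: [14, 14, 23, 14, 14, 9, 14, 14, 14, 14, 14, 14]
t=15: [53, 53, 17, 53, 53, 45, 53, 53, 53, 53, 53, 53]
t=16: [25, 25, 53, 25, 25, 25, 25, 25, 25, 25, 25, 25]
t=17: [14, 14, 23, 14, 14, 14, 14, 14, 14, 14, 14, 14]
t=18: [53, 53, 17, 53, 53, 53, 53, 53, 53, 53, 53, 53]
t=19: [25, 25, 53, 25, 25, 25, 25, 25, 25, 25, 25, 25]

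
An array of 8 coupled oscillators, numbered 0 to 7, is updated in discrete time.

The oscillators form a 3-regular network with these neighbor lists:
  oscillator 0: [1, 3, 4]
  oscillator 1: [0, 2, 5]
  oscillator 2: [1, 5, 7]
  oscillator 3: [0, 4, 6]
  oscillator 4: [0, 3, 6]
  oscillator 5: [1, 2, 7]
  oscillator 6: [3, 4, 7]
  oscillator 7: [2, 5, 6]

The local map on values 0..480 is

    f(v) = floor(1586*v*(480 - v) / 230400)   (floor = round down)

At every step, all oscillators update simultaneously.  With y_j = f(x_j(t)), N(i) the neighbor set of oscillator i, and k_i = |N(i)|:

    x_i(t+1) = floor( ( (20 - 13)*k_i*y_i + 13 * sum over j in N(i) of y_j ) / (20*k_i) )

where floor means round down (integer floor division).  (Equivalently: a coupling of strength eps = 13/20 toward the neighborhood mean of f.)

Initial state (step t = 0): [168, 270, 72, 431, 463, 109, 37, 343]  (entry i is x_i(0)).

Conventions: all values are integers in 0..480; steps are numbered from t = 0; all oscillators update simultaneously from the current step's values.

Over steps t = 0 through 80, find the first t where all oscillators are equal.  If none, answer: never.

Answer: 10
Key observation: Synchronization is absorbing here: once all oscillators are equal they stay equal, and step 10 is the first all-equal step.

Derivation:
t=0: [168, 270, 72, 431, 463, 109, 37, 343]  (not all equal)
t=1: [253, 318, 285, 164, 152, 295, 152, 241]  (not all equal)
t=2: [366, 373, 377, 358, 357, 376, 357, 376]  (not all equal)
t=3: [290, 274, 269, 298, 298, 269, 294, 275]  (not all equal)
t=4: [378, 386, 389, 374, 374, 389, 377, 386]  (not all equal)
t=5: [264, 249, 245, 269, 269, 245, 265, 250]  (not all equal)
t=6: [391, 394, 395, 390, 390, 395, 391, 394]  (not all equal)
t=7: [238, 233, 231, 240, 240, 231, 238, 233]  (not all equal)
t=8: [396, 395, 395, 396, 396, 395, 396, 395]  (not all equal)
t=9: [228, 230, 231, 228, 228, 231, 228, 230]  (not all equal)
t=10: [395, 395, 395, 395, 395, 395, 395, 395]  (all equal)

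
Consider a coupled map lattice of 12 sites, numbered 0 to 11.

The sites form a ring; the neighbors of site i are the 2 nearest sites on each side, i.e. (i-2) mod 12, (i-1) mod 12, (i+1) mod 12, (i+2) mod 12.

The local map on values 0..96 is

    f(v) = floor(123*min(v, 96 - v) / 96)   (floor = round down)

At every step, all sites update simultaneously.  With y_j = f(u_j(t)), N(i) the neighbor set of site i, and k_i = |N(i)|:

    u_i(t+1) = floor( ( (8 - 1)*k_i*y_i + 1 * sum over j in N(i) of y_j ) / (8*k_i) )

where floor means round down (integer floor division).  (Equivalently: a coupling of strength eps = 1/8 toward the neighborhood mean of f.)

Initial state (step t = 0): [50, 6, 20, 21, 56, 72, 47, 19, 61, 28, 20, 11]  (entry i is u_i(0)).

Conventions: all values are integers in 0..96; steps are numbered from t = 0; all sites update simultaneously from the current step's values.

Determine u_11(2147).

Answer: u_11(2147) = 47
Key observation: The state at step 9, [54, 59, 55, 55, 48, 47, 59, 52, 54, 51, 52, 47], reappears at step 11: the system is in a cycle of period 2 from step 9 on.  Therefore the state at step 2147 equals the state at step 9 + ((2147 - 9) mod 2) = 9, which is [54, 59, 55, 55, 48, 47, 59, 52, 54, 51, 52, 47].

Derivation:
t=0: [50, 6, 20, 21, 56, 72, 47, 19, 61, 28, 20, 11]
t=1: [52, 9, 26, 26, 49, 31, 57, 26, 43, 33, 26, 16]
t=2: [52, 14, 33, 33, 57, 39, 48, 34, 53, 41, 34, 21]
t=3: [53, 20, 41, 41, 48, 48, 59, 44, 54, 50, 43, 28]
t=4: [53, 27, 51, 51, 60, 60, 48, 55, 53, 56, 54, 36]
t=5: [54, 36, 55, 55, 47, 47, 59, 52, 54, 51, 52, 46]
t=6: [53, 46, 52, 52, 59, 59, 48, 55, 53, 56, 55, 57]
t=7: [54, 57, 55, 55, 48, 47, 59, 52, 54, 51, 52, 49]
t=8: [53, 49, 52, 52, 59, 59, 48, 55, 53, 56, 55, 59]
t=9: [54, 59, 55, 55, 48, 47, 59, 52, 54, 51, 52, 47]
t=10: [53, 47, 52, 52, 59, 59, 48, 55, 53, 56, 55, 59]
t=11: [54, 59, 55, 55, 48, 47, 59, 52, 54, 51, 52, 47]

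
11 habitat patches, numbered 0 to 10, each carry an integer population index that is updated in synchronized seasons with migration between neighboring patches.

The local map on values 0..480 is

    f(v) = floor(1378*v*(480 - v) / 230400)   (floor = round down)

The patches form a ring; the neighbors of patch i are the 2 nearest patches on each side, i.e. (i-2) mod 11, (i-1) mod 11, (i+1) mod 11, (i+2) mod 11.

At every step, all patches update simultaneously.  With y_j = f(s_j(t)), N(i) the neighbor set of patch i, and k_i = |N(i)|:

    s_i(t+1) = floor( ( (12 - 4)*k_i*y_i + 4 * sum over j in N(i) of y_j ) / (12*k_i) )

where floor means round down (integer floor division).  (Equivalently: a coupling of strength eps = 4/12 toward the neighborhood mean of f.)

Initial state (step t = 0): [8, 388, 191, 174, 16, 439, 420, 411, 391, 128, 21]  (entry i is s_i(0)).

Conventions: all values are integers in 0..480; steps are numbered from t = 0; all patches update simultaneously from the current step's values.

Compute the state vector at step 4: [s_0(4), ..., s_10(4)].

Answer: [295, 308, 308, 311, 295, 297, 299, 307, 308, 306, 295]

Derivation:
t=0: [8, 388, 191, 174, 16, 439, 420, 411, 391, 128, 21]
t=1: [87, 202, 269, 269, 104, 128, 144, 173, 192, 217, 97]
t=2: [239, 315, 318, 324, 258, 277, 288, 313, 317, 316, 248]
t=3: [335, 314, 313, 309, 334, 331, 328, 315, 313, 315, 335]
t=4: [295, 308, 308, 311, 295, 297, 299, 307, 308, 306, 295]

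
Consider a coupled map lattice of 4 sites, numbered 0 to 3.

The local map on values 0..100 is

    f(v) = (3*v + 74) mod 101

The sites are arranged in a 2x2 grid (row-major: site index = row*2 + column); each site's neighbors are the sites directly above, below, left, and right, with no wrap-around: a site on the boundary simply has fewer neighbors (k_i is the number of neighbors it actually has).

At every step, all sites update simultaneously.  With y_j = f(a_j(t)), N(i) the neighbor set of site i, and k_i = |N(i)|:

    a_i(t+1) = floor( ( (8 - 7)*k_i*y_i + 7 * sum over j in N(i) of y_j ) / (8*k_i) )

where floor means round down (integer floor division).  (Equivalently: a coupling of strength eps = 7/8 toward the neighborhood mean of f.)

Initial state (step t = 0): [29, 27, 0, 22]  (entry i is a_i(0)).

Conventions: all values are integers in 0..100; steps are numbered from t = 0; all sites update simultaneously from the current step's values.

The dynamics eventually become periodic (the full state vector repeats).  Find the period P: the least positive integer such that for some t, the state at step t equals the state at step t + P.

Answer: 12
Key observation: The state at step 39, [24, 54, 54, 24], reappears at step 51 — and no state repeats earlier — so the cycle the system enters has period 12.

Derivation:
t=0: [29, 27, 0, 22]
t=1: [63, 50, 52, 60]
t=2: [29, 52, 52, 28]
t=3: [32, 54, 54, 31]
t=4: [38, 63, 63, 38]
t=5: [64, 83, 83, 64]
t=6: [25, 58, 58, 25]
t=7: [46, 47, 47, 46]
t=8: [12, 10, 10, 12]
t=9: [3, 8, 8, 3]
t=10: [96, 84, 84, 96]
t=11: [27, 54, 54, 27]
t=12: [36, 51, 51, 36]
t=13: [32, 74, 74, 32]
t=14: [90, 72, 72, 90]
t=15: [82, 46, 46, 82]
t=16: [10, 16, 16, 10]
t=17: [18, 5, 5, 18]
t=18: [81, 34, 34, 81]
t=19: [67, 21, 21, 67]
t=20: [40, 68, 68, 40]
t=21: [78, 90, 90, 78]
t=22: [36, 9, 9, 36]
t=23: [10, 70, 70, 10]
t=24: [72, 12, 12, 72]
t=25: [18, 78, 78, 18]
t=26: [7, 24, 24, 7]
t=27: [51, 88, 88, 51]
t=28: [33, 26, 26, 33]
t=29: [53, 69, 69, 53]
t=30: [73, 37, 37, 73]
t=31: [84, 90, 90, 84]
t=32: [38, 25, 25, 38]
t=33: [52, 82, 82, 52]
t=34: [18, 26, 26, 18]
t=35: [48, 30, 30, 48]
t=36: [57, 21, 21, 57]
t=37: [36, 42, 42, 36]
t=38: [96, 83, 83, 96]
t=39: [24, 54, 54, 24]
t=40: [35, 43, 43, 35]
t=41: [10, 68, 68, 10]
t=42: [66, 12, 12, 66]
t=43: [16, 62, 62, 16]
t=44: [53, 25, 25, 53]
t=45: [45, 33, 33, 45]
t=46: [63, 15, 15, 63]
t=47: [23, 55, 55, 23]
t=48: [37, 41, 41, 37]
t=49: [94, 85, 85, 94]
t=50: [29, 49, 49, 29]
t=51: [24, 54, 54, 24]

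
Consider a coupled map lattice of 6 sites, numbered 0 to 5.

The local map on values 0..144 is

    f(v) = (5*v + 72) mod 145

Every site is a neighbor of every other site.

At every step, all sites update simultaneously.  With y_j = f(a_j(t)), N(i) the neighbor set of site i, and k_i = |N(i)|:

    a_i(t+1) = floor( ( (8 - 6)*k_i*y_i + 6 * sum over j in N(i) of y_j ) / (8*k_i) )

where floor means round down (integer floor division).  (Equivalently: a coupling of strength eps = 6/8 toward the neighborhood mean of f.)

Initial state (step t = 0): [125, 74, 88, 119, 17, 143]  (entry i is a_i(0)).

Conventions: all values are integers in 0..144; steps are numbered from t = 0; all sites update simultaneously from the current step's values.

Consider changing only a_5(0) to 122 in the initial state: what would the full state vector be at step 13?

Answer: [137, 137, 137, 137, 137, 137]
Key observation: This trace re-runs the system from the modified initial state.

Derivation:
t=0: [125, 74, 88, 119, 17, 122]
t=1: [72, 61, 68, 69, 61, 70]
t=2: [118, 113, 116, 117, 113, 117]
t=3: [71, 69, 70, 71, 69, 71]
t=4: [133, 132, 132, 133, 132, 133]
t=5: [9, 9, 9, 9, 9, 9]
t=6: [117, 117, 117, 117, 117, 117]
t=7: [77, 77, 77, 77, 77, 77]
t=8: [22, 22, 22, 22, 22, 22]
t=9: [37, 37, 37, 37, 37, 37]
t=10: [112, 112, 112, 112, 112, 112]
t=11: [52, 52, 52, 52, 52, 52]
t=12: [42, 42, 42, 42, 42, 42]
t=13: [137, 137, 137, 137, 137, 137]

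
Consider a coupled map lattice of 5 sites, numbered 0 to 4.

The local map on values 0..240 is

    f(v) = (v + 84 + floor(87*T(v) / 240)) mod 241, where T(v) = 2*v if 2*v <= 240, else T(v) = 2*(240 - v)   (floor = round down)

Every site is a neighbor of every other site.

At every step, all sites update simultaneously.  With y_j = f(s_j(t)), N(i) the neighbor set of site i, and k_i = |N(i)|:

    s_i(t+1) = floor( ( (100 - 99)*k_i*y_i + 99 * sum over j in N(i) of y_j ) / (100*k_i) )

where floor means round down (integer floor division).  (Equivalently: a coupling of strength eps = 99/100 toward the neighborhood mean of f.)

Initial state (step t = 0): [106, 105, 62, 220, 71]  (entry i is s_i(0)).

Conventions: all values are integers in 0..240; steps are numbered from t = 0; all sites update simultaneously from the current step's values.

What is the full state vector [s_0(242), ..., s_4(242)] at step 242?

Simulating step by step:
t=0: [106, 105, 62, 220, 71]
t=1: [123, 123, 84, 110, 80]
t=2: [132, 132, 89, 136, 91]
t=3: [145, 145, 101, 144, 100]
t=4: [36, 36, 45, 36, 45]
t=5: [153, 153, 149, 153, 149]
t=6: [58, 58, 58, 58, 58]
t=7: [184, 184, 184, 184, 184]
t=8: [67, 67, 67, 67, 67]
t=9: [199, 199, 199, 199, 199]
t=10: [71, 71, 71, 71, 71]
t=11: [206, 206, 206, 206, 206]
t=12: [73, 73, 73, 73, 73]
t=13: [209, 209, 209, 209, 209]
t=14: [74, 74, 74, 74, 74]
t=15: [211, 211, 211, 211, 211]
t=16: [75, 75, 75, 75, 75]
t=17: [213, 213, 213, 213, 213]
t=18: [75, 75, 75, 75, 75]

Answer: [75, 75, 75, 75, 75]
Key observation: The state at step 16, [75, 75, 75, 75, 75], reappears at step 18: the system is in a cycle of period 2 from step 16 on.  Therefore the state at step 242 equals the state at step 16 + ((242 - 16) mod 2) = 16, which is [75, 75, 75, 75, 75].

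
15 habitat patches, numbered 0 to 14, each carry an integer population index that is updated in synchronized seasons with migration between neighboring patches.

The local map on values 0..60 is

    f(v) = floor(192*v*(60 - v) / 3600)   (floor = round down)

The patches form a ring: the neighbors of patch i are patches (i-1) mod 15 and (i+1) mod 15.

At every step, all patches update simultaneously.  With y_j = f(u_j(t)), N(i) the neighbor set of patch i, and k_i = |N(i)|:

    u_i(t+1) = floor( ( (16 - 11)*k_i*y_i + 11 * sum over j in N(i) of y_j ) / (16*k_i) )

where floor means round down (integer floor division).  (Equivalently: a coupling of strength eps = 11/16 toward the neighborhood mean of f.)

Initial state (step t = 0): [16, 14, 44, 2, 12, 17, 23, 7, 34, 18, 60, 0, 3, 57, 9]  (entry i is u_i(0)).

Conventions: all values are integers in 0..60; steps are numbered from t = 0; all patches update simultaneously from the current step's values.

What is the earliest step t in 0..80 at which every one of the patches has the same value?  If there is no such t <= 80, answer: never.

Answer: 22
Key observation: Synchronization is absorbing here: once all patches are equal they stay equal, and step 22 is the first all-equal step.

Derivation:
t=0: [16, 14, 44, 2, 12, 17, 23, 7, 34, 18, 60, 0, 3, 57, 9]  (not all equal)
t=1: [31, 36, 25, 24, 24, 37, 33, 37, 34, 28, 13, 3, 5, 14, 23]  (not all equal)
t=2: [45, 46, 46, 46, 45, 46, 45, 46, 46, 41, 29, 18, 19, 30, 41]  (not all equal)
t=3: [37, 34, 34, 34, 34, 35, 34, 34, 36, 40, 42, 42, 43, 43, 41]  (not all equal)
t=4: [44, 46, 47, 47, 46, 46, 46, 46, 44, 42, 40, 39, 38, 39, 41]  (not all equal)
t=5: [37, 34, 32, 32, 33, 34, 34, 35, 37, 39, 41, 43, 43, 42, 40]  (not all equal)
t=6: [44, 46, 47, 47, 47, 47, 46, 46, 44, 43, 40, 39, 38, 40, 42]  (not all equal)
t=7: [37, 34, 32, 32, 32, 32, 33, 35, 36, 39, 40, 43, 42, 42, 39]  (not all equal)
t=8: [45, 46, 47, 47, 47, 47, 46, 46, 44, 43, 40, 40, 39, 41, 42]  (not all equal)
t=9: [36, 34, 32, 32, 32, 32, 33, 35, 36, 39, 40, 42, 41, 41, 38]  (not all equal)
t=10: [45, 46, 47, 47, 47, 47, 46, 46, 44, 43, 41, 41, 40, 42, 43]  (not all equal)
t=11: [36, 34, 32, 32, 32, 32, 33, 35, 36, 38, 39, 41, 40, 40, 38]  (not all equal)
t=12: [45, 46, 47, 47, 47, 47, 46, 46, 45, 44, 42, 42, 41, 42, 44]  (not all equal)
t=13: [35, 34, 32, 32, 32, 32, 33, 34, 35, 37, 38, 40, 40, 39, 37]  (not all equal)
t=14: [46, 46, 47, 47, 47, 47, 47, 46, 46, 45, 43, 42, 42, 43, 44]  (not all equal)
t=15: [35, 33, 32, 32, 32, 32, 32, 33, 34, 36, 38, 39, 39, 38, 36]  (not all equal)
t=16: [46, 46, 47, 47, 47, 47, 47, 47, 46, 45, 44, 43, 43, 44, 45]  (not all equal)
t=17: [34, 33, 32, 32, 32, 32, 32, 32, 34, 35, 37, 37, 37, 37, 35]  (not all equal)
t=18: [46, 47, 47, 47, 47, 47, 47, 47, 46, 46, 45, 45, 45, 45, 46]  (not all equal)
t=19: [33, 32, 32, 32, 32, 32, 32, 32, 33, 34, 35, 36, 36, 35, 34]  (not all equal)
t=20: [47, 47, 47, 47, 47, 47, 47, 47, 47, 46, 46, 46, 46, 46, 46]  (not all equal)
t=21: [32, 32, 32, 32, 32, 32, 32, 32, 32, 33, 34, 34, 34, 34, 33]  (not all equal)
t=22: [47, 47, 47, 47, 47, 47, 47, 47, 47, 47, 47, 47, 47, 47, 47]  (all equal)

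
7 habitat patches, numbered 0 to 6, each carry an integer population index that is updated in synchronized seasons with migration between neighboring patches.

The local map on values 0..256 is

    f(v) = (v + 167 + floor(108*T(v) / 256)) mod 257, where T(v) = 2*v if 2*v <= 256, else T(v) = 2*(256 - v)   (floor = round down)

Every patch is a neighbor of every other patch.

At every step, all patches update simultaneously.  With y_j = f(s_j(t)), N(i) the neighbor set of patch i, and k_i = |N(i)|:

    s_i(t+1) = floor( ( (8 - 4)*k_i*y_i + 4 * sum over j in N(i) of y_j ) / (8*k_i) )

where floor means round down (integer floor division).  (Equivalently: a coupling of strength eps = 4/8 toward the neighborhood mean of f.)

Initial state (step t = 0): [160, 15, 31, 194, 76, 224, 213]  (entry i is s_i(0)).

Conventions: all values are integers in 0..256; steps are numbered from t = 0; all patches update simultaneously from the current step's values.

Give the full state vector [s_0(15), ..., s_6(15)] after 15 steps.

Simulating step by step:
t=0: [160, 15, 31, 194, 76, 224, 213]
t=1: [154, 172, 184, 156, 112, 158, 157]
t=2: [147, 148, 149, 147, 133, 147, 147]
t=3: [148, 148, 148, 148, 147, 148, 148]
t=4: [148, 148, 148, 148, 148, 148, 148]
t=5: [149, 149, 149, 149, 149, 149, 149]
t=6: [149, 149, 149, 149, 149, 149, 149]
t=7: [149, 149, 149, 149, 149, 149, 149]
t=8: [149, 149, 149, 149, 149, 149, 149]
t=9: [149, 149, 149, 149, 149, 149, 149]
t=10: [149, 149, 149, 149, 149, 149, 149]
t=11: [149, 149, 149, 149, 149, 149, 149]
t=12: [149, 149, 149, 149, 149, 149, 149]
t=13: [149, 149, 149, 149, 149, 149, 149]
t=14: [149, 149, 149, 149, 149, 149, 149]
t=15: [149, 149, 149, 149, 149, 149, 149]

Answer: [149, 149, 149, 149, 149, 149, 149]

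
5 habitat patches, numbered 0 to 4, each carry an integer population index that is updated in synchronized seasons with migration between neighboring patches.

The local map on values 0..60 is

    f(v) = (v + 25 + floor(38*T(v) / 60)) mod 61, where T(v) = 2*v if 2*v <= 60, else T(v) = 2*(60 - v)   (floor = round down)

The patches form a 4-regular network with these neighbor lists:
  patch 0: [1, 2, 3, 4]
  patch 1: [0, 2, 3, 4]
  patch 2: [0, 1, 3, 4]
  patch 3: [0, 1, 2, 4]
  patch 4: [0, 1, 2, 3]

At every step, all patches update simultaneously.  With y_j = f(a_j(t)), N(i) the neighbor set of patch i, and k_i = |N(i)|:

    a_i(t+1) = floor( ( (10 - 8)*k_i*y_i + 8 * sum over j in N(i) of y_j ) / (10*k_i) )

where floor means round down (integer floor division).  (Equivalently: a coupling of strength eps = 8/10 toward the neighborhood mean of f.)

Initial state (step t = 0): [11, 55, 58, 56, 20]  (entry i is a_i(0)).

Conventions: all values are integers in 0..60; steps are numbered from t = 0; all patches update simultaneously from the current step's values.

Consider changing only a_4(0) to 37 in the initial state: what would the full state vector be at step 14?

Simulating step by step:
t=0: [11, 55, 58, 56, 37]
t=1: [30, 30, 30, 30, 30]
t=2: [32, 32, 32, 32, 32]
t=3: [31, 31, 31, 31, 31]
t=4: [31, 31, 31, 31, 31]
t=5: [31, 31, 31, 31, 31]
t=6: [31, 31, 31, 31, 31]
t=7: [31, 31, 31, 31, 31]
t=8: [31, 31, 31, 31, 31]
t=9: [31, 31, 31, 31, 31]
t=10: [31, 31, 31, 31, 31]
t=11: [31, 31, 31, 31, 31]
t=12: [31, 31, 31, 31, 31]
t=13: [31, 31, 31, 31, 31]
t=14: [31, 31, 31, 31, 31]

Answer: [31, 31, 31, 31, 31]
Key observation: This trace re-runs the system from the modified initial state.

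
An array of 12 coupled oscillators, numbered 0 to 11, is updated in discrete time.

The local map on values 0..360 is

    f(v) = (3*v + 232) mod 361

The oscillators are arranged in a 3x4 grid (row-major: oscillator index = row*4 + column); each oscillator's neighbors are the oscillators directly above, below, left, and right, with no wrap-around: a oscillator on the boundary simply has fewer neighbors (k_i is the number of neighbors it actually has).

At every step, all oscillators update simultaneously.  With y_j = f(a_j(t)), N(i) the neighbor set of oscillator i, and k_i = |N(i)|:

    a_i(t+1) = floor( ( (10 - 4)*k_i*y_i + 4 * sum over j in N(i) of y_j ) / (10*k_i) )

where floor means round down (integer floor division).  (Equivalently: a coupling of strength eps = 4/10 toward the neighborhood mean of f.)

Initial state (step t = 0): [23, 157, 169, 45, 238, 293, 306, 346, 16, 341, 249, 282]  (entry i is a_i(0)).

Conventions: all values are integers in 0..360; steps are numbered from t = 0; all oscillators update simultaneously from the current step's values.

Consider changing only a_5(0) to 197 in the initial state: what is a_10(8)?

Simulating step by step:
t=0: [23, 157, 169, 45, 238, 197, 306, 346, 16, 341, 249, 282]
t=1: [293, 261, 65, 44, 225, 141, 96, 169, 247, 188, 233, 302]
t=2: [112, 227, 100, 18, 187, 247, 154, 39, 202, 144, 163, 78]
t=3: [176, 198, 210, 275, 119, 240, 312, 305, 144, 278, 314, 204]
t=4: [89, 116, 153, 241, 212, 214, 103, 110, 296, 289, 128, 104]
t=5: [155, 214, 282, 246, 131, 147, 201, 200, 54, 68, 203, 201]
t=6: [284, 225, 282, 242, 249, 247, 157, 129, 87, 106, 111, 113]
t=7: [89, 192, 315, 264, 205, 247, 312, 259, 168, 191, 221, 218]
t=8: [125, 116, 119, 257, 128, 188, 131, 245, 50, 108, 148, 190]

Answer: a_10(8) = 148
Key observation: This trace re-runs the system from the modified initial state.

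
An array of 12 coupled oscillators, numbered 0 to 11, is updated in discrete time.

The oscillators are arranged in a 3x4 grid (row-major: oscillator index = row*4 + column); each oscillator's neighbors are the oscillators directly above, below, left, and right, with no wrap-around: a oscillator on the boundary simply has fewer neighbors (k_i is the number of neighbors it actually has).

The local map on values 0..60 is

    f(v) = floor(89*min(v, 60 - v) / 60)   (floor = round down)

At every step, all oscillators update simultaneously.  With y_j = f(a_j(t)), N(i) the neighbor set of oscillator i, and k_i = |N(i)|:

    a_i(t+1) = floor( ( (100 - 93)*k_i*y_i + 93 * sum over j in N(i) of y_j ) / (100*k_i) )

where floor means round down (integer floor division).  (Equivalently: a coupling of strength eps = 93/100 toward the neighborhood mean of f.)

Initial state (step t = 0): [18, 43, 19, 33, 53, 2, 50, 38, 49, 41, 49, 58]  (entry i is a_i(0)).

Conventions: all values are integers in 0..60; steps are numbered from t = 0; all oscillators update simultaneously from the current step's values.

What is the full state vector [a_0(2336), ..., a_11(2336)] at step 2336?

Answer: [28, 27, 26, 25, 28, 27, 26, 25, 28, 27, 26, 25]
Key observation: The state at step 24, [28, 27, 26, 25, 28, 27, 26, 25, 28, 27, 26, 25], reappears at step 32: the system is in a cycle of period 8 from step 24 on.  Therefore the state at step 2336 equals the state at step 24 + ((2336 - 24) mod 8) = 24, which is [28, 27, 26, 25, 28, 27, 26, 25, 28, 27, 26, 25].

Derivation:
t=0: [18, 43, 19, 33, 53, 2, 50, 38, 49, 41, 49, 58]
t=1: [18, 19, 26, 30, 14, 18, 19, 19, 18, 12, 14, 22]
t=2: [24, 29, 33, 33, 25, 23, 28, 34, 19, 23, 25, 24]
t=3: [39, 36, 41, 39, 32, 38, 37, 38, 34, 33, 36, 37]
t=4: [37, 30, 32, 30, 34, 37, 31, 32, 40, 35, 35, 33]
t=5: [40, 36, 43, 41, 32, 40, 38, 42, 36, 33, 39, 39]
t=6: [37, 28, 31, 25, 31, 36, 28, 30, 40, 32, 34, 28]
t=7: [41, 37, 39, 43, 33, 41, 40, 39, 41, 34, 40, 41]
t=8: [36, 29, 29, 30, 28, 34, 29, 27, 38, 29, 31, 29]
t=9: [41, 38, 43, 41, 35, 42, 41, 43, 41, 38, 43, 41]
t=10: [34, 26, 29, 25, 28, 31, 25, 27, 34, 26, 29, 25]
t=11: [39, 41, 37, 41, 39, 38, 41, 37, 39, 41, 37, 41]
t=12: [29, 32, 28, 33, 31, 28, 33, 28, 29, 32, 28, 33]
t=13: [42, 41, 40, 40, 42, 41, 40, 40, 42, 41, 40, 40]
t=14: [26, 27, 28, 29, 26, 27, 28, 29, 26, 27, 28, 29]
t=15: [38, 39, 41, 42, 38, 39, 41, 42, 38, 39, 41, 42]
t=16: [31, 30, 28, 26, 31, 30, 28, 26, 31, 30, 28, 26]
t=17: [43, 42, 41, 39, 43, 43, 41, 38, 43, 42, 41, 39]
t=18: [25, 26, 28, 30, 25, 26, 28, 30, 25, 26, 28, 30]
t=19: [37, 38, 41, 42, 37, 38, 41, 43, 37, 38, 41, 42]
t=20: [33, 31, 28, 26, 33, 31, 28, 26, 33, 31, 28, 26]
t=21: [41, 41, 40, 39, 40, 41, 40, 38, 41, 41, 40, 39]
t=22: [28, 28, 29, 30, 28, 28, 29, 30, 28, 28, 29, 30]
t=23: [41, 41, 42, 43, 41, 41, 42, 43, 41, 41, 42, 43]
t=24: [28, 27, 26, 25, 28, 27, 26, 25, 28, 27, 26, 25]
t=25: [40, 39, 38, 37, 40, 39, 38, 37, 40, 39, 38, 37]
t=26: [29, 30, 32, 33, 29, 30, 32, 33, 29, 30, 32, 33]
t=27: [43, 42, 41, 40, 43, 43, 41, 40, 43, 42, 41, 40]
t=28: [25, 26, 27, 28, 25, 26, 27, 28, 25, 26, 27, 28]
t=29: [37, 38, 39, 40, 37, 38, 39, 40, 37, 38, 39, 40]
t=30: [33, 32, 30, 29, 33, 32, 30, 29, 33, 32, 30, 29]
t=31: [40, 41, 42, 43, 40, 41, 43, 43, 40, 41, 42, 43]
t=32: [28, 27, 26, 25, 28, 27, 26, 25, 28, 27, 26, 25]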